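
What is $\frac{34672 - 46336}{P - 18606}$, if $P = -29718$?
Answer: $\frac{972}{4027} \approx 0.24137$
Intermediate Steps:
$\frac{34672 - 46336}{P - 18606} = \frac{34672 - 46336}{-29718 - 18606} = - \frac{11664}{-48324} = \left(-11664\right) \left(- \frac{1}{48324}\right) = \frac{972}{4027}$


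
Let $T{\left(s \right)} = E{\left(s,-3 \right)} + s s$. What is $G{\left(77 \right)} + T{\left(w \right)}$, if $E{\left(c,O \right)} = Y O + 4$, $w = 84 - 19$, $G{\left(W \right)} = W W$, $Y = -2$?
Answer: $10164$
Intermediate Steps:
$G{\left(W \right)} = W^{2}$
$w = 65$
$E{\left(c,O \right)} = 4 - 2 O$ ($E{\left(c,O \right)} = - 2 O + 4 = 4 - 2 O$)
$T{\left(s \right)} = 10 + s^{2}$ ($T{\left(s \right)} = \left(4 - -6\right) + s s = \left(4 + 6\right) + s^{2} = 10 + s^{2}$)
$G{\left(77 \right)} + T{\left(w \right)} = 77^{2} + \left(10 + 65^{2}\right) = 5929 + \left(10 + 4225\right) = 5929 + 4235 = 10164$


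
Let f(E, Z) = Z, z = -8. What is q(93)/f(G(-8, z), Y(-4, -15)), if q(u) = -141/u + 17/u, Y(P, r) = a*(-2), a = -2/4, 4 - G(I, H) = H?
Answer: -4/3 ≈ -1.3333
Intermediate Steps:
G(I, H) = 4 - H
a = -½ (a = -2*¼ = -½ ≈ -0.50000)
Y(P, r) = 1 (Y(P, r) = -½*(-2) = 1)
q(u) = -124/u
q(93)/f(G(-8, z), Y(-4, -15)) = -124/93/1 = -124*1/93*1 = -4/3*1 = -4/3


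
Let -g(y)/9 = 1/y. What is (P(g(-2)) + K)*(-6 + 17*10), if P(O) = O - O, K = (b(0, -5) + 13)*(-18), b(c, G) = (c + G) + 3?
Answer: -32472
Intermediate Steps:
g(y) = -9/y
b(c, G) = 3 + G + c (b(c, G) = (G + c) + 3 = 3 + G + c)
K = -198 (K = ((3 - 5 + 0) + 13)*(-18) = (-2 + 13)*(-18) = 11*(-18) = -198)
P(O) = 0
(P(g(-2)) + K)*(-6 + 17*10) = (0 - 198)*(-6 + 17*10) = -198*(-6 + 170) = -198*164 = -32472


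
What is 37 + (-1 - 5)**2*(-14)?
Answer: -467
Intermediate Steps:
37 + (-1 - 5)**2*(-14) = 37 + (-6)**2*(-14) = 37 + 36*(-14) = 37 - 504 = -467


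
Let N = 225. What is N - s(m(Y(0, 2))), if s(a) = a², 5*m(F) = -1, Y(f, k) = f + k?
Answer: 5624/25 ≈ 224.96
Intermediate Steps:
m(F) = -⅕ (m(F) = (⅕)*(-1) = -⅕)
N - s(m(Y(0, 2))) = 225 - (-⅕)² = 225 - 1*1/25 = 225 - 1/25 = 5624/25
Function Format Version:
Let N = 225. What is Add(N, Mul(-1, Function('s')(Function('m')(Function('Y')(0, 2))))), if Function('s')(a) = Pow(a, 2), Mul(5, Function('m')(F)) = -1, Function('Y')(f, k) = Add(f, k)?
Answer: Rational(5624, 25) ≈ 224.96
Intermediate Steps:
Function('m')(F) = Rational(-1, 5) (Function('m')(F) = Mul(Rational(1, 5), -1) = Rational(-1, 5))
Add(N, Mul(-1, Function('s')(Function('m')(Function('Y')(0, 2))))) = Add(225, Mul(-1, Pow(Rational(-1, 5), 2))) = Add(225, Mul(-1, Rational(1, 25))) = Add(225, Rational(-1, 25)) = Rational(5624, 25)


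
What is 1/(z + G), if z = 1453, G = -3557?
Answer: -1/2104 ≈ -0.00047529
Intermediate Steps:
1/(z + G) = 1/(1453 - 3557) = 1/(-2104) = -1/2104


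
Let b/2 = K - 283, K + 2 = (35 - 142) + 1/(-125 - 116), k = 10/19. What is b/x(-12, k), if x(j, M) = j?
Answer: 31491/482 ≈ 65.334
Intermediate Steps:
k = 10/19 (k = 10*(1/19) = 10/19 ≈ 0.52632)
K = -26270/241 (K = -2 + ((35 - 142) + 1/(-125 - 116)) = -2 + (-107 + 1/(-241)) = -2 + (-107 - 1/241) = -2 - 25788/241 = -26270/241 ≈ -109.00)
b = -188946/241 (b = 2*(-26270/241 - 283) = 2*(-94473/241) = -188946/241 ≈ -784.01)
b/x(-12, k) = -188946/241/(-12) = -188946/241*(-1/12) = 31491/482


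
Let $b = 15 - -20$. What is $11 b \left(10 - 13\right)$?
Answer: $-1155$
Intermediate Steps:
$b = 35$ ($b = 15 + 20 = 35$)
$11 b \left(10 - 13\right) = 11 \cdot 35 \left(10 - 13\right) = 385 \left(-3\right) = -1155$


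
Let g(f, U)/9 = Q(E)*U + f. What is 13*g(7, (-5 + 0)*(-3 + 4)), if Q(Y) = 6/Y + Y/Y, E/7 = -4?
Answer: 5031/14 ≈ 359.36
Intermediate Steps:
E = -28 (E = 7*(-4) = -28)
Q(Y) = 1 + 6/Y (Q(Y) = 6/Y + 1 = 1 + 6/Y)
g(f, U) = 9*f + 99*U/14 (g(f, U) = 9*(((6 - 28)/(-28))*U + f) = 9*((-1/28*(-22))*U + f) = 9*(11*U/14 + f) = 9*(f + 11*U/14) = 9*f + 99*U/14)
13*g(7, (-5 + 0)*(-3 + 4)) = 13*(9*7 + 99*((-5 + 0)*(-3 + 4))/14) = 13*(63 + 99*(-5*1)/14) = 13*(63 + (99/14)*(-5)) = 13*(63 - 495/14) = 13*(387/14) = 5031/14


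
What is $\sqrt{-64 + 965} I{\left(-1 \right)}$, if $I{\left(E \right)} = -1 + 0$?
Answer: $- \sqrt{901} \approx -30.017$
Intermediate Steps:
$I{\left(E \right)} = -1$
$\sqrt{-64 + 965} I{\left(-1 \right)} = \sqrt{-64 + 965} \left(-1\right) = \sqrt{901} \left(-1\right) = - \sqrt{901}$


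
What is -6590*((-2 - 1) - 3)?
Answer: 39540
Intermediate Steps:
-6590*((-2 - 1) - 3) = -6590*(-3 - 3) = -6590*(-6) = 39540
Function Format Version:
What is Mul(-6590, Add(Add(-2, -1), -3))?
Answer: 39540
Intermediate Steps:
Mul(-6590, Add(Add(-2, -1), -3)) = Mul(-6590, Add(-3, -3)) = Mul(-6590, -6) = 39540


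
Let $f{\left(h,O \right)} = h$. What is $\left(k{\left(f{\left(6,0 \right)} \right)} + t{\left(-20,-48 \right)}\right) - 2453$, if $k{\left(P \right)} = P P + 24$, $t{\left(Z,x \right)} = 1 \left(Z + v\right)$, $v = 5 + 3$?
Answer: $-2405$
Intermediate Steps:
$v = 8$
$t{\left(Z,x \right)} = 8 + Z$ ($t{\left(Z,x \right)} = 1 \left(Z + 8\right) = 1 \left(8 + Z\right) = 8 + Z$)
$k{\left(P \right)} = 24 + P^{2}$ ($k{\left(P \right)} = P^{2} + 24 = 24 + P^{2}$)
$\left(k{\left(f{\left(6,0 \right)} \right)} + t{\left(-20,-48 \right)}\right) - 2453 = \left(\left(24 + 6^{2}\right) + \left(8 - 20\right)\right) - 2453 = \left(\left(24 + 36\right) - 12\right) - 2453 = \left(60 - 12\right) - 2453 = 48 - 2453 = -2405$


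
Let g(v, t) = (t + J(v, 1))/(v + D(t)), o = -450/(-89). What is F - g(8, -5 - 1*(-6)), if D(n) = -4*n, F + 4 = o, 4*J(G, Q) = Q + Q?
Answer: 485/712 ≈ 0.68118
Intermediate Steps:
J(G, Q) = Q/2 (J(G, Q) = (Q + Q)/4 = (2*Q)/4 = Q/2)
o = 450/89 (o = -450*(-1/89) = 450/89 ≈ 5.0562)
F = 94/89 (F = -4 + 450/89 = 94/89 ≈ 1.0562)
g(v, t) = (½ + t)/(v - 4*t) (g(v, t) = (t + (½)*1)/(v - 4*t) = (t + ½)/(v - 4*t) = (½ + t)/(v - 4*t))
F - g(8, -5 - 1*(-6)) = 94/89 - (-½ - (-5 - 1*(-6)))/(-1*8 + 4*(-5 - 1*(-6))) = 94/89 - (-½ - (-5 + 6))/(-8 + 4*(-5 + 6)) = 94/89 - (-½ - 1*1)/(-8 + 4*1) = 94/89 - (-½ - 1)/(-8 + 4) = 94/89 - (-3)/((-4)*2) = 94/89 - (-1)*(-3)/(4*2) = 94/89 - 1*3/8 = 94/89 - 3/8 = 485/712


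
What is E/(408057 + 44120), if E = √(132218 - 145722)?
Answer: 8*I*√211/452177 ≈ 0.00025699*I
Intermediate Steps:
E = 8*I*√211 (E = √(-13504) = 8*I*√211 ≈ 116.21*I)
E/(408057 + 44120) = (8*I*√211)/(408057 + 44120) = (8*I*√211)/452177 = (8*I*√211)*(1/452177) = 8*I*√211/452177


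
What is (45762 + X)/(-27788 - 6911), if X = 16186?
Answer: -61948/34699 ≈ -1.7853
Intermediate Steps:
(45762 + X)/(-27788 - 6911) = (45762 + 16186)/(-27788 - 6911) = 61948/(-34699) = 61948*(-1/34699) = -61948/34699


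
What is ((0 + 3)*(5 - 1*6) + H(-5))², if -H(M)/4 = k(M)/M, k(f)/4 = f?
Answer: 361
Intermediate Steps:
k(f) = 4*f
H(M) = -16 (H(M) = -4*4*M/M = -4*4 = -16)
((0 + 3)*(5 - 1*6) + H(-5))² = ((0 + 3)*(5 - 1*6) - 16)² = (3*(5 - 6) - 16)² = (3*(-1) - 16)² = (-3 - 16)² = (-19)² = 361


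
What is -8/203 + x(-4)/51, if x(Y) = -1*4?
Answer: -1220/10353 ≈ -0.11784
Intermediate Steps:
x(Y) = -4
-8/203 + x(-4)/51 = -8/203 - 4/51 = -1220/10353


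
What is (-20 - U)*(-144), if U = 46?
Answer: 9504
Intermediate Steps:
(-20 - U)*(-144) = (-20 - 1*46)*(-144) = (-20 - 46)*(-144) = -66*(-144) = 9504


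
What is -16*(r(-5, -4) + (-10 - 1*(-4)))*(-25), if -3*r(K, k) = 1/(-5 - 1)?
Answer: -21400/9 ≈ -2377.8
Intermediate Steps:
r(K, k) = 1/18 (r(K, k) = -1/(3*(-5 - 1)) = -1/3/(-6) = -1/3*(-1/6) = 1/18)
-16*(r(-5, -4) + (-10 - 1*(-4)))*(-25) = -16*(1/18 + (-10 - 1*(-4)))*(-25) = -16*(1/18 + (-10 + 4))*(-25) = -16*(1/18 - 6)*(-25) = -16*(-107/18)*(-25) = (856/9)*(-25) = -21400/9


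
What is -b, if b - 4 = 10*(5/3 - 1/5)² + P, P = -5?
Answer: -923/45 ≈ -20.511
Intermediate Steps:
b = 923/45 (b = 4 + (10*(5/3 - 1/5)² - 5) = 4 + (10*(5*(⅓) - 1*⅕)² - 5) = 4 + (10*(5/3 - ⅕)² - 5) = 4 + (10*(22/15)² - 5) = 4 + (10*(484/225) - 5) = 4 + (968/45 - 5) = 4 + 743/45 = 923/45 ≈ 20.511)
-b = -1*923/45 = -923/45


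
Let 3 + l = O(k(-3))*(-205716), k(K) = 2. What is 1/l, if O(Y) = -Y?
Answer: 1/411429 ≈ 2.4306e-6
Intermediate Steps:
l = 411429 (l = -3 - 1*2*(-205716) = -3 - 2*(-205716) = -3 + 411432 = 411429)
1/l = 1/411429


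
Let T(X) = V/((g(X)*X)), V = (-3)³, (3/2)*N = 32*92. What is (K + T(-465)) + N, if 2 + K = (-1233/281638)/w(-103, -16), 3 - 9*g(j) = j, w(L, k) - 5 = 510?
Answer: 137527257860137/70143070452 ≈ 1960.7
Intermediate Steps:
w(L, k) = 515 (w(L, k) = 5 + 510 = 515)
g(j) = ⅓ - j/9
N = 5888/3 (N = 2*(32*92)/3 = (⅔)*2944 = 5888/3 ≈ 1962.7)
V = -27
K = -290088373/145043570 (K = -2 - 1233/281638/515 = -2 - 1233*1/281638*(1/515) = -2 - 1233/281638*1/515 = -2 - 1233/145043570 = -290088373/145043570 ≈ -2.0000)
T(X) = -27/(X*(⅓ - X/9)) (T(X) = -27*1/(X*(⅓ - X/9)) = -27/(X*(⅓ - X/9)))
(K + T(-465)) + N = (-290088373/145043570 + 243/(-465*(-3 - 465))) + 5888/3 = (-290088373/145043570 + 243*(-1/465)/(-468)) + 5888/3 = (-290088373/145043570 + 243*(-1/465)*(-1/468)) + 5888/3 = (-290088373/145043570 + 9/8060) + 5888/3 = -46736137885/23381023484 + 5888/3 = 137527257860137/70143070452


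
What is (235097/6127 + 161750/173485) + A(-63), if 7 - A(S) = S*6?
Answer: 90201948874/212588519 ≈ 424.30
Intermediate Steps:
A(S) = 7 - 6*S (A(S) = 7 - S*6 = 7 - 6*S)
(235097/6127 + 161750/173485) + A(-63) = (235097/6127 + 161750/173485) + (7 - 6*(-63)) = (235097*(1/6127) + 161750*(1/173485)) + (7 + 378) = (235097/6127 + 32350/34697) + 385 = 8355369059/212588519 + 385 = 90201948874/212588519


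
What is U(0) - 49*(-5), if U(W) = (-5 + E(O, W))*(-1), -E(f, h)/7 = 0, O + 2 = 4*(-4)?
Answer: 250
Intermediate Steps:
O = -18 (O = -2 + 4*(-4) = -2 - 16 = -18)
E(f, h) = 0 (E(f, h) = -7*0 = 0)
U(W) = 5 (U(W) = (-5 + 0)*(-1) = -5*(-1) = 5)
U(0) - 49*(-5) = 5 - 49*(-5) = 5 + 245 = 250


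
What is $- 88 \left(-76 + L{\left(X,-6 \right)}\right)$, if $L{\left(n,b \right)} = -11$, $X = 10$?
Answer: $7656$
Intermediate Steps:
$- 88 \left(-76 + L{\left(X,-6 \right)}\right) = - 88 \left(-76 - 11\right) = \left(-88\right) \left(-87\right) = 7656$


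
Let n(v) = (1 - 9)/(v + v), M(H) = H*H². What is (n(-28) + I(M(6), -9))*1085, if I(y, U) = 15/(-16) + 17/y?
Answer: -335575/432 ≈ -776.79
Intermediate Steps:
M(H) = H³
n(v) = -4/v (n(v) = -8*1/(2*v) = -4/v)
I(y, U) = -15/16 + 17/y (I(y, U) = 15*(-1/16) + 17/y = -15/16 + 17/y)
(n(-28) + I(M(6), -9))*1085 = (-4/(-28) + (-15/16 + 17/(6³)))*1085 = (-4*(-1/28) + (-15/16 + 17/216))*1085 = (⅐ + (-15/16 + 17*(1/216)))*1085 = (⅐ + (-15/16 + 17/216))*1085 = (⅐ - 371/432)*1085 = -2165/3024*1085 = -335575/432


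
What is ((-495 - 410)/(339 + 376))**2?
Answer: 32761/20449 ≈ 1.6021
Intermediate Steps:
((-495 - 410)/(339 + 376))**2 = (-905/715)**2 = (-905*1/715)**2 = (-181/143)**2 = 32761/20449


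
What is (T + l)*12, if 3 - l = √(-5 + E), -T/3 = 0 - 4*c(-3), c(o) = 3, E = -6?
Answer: 468 - 12*I*√11 ≈ 468.0 - 39.799*I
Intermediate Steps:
T = 36 (T = -3*(0 - 4*3) = -3*(0 - 12) = -3*(-12) = 36)
l = 3 - I*√11 (l = 3 - √(-5 - 6) = 3 - √(-11) = 3 - I*√11 ≈ 3.0 - 3.3166*I)
(T + l)*12 = (36 + (3 - I*√11))*12 = (39 - I*√11)*12 = 468 - 12*I*√11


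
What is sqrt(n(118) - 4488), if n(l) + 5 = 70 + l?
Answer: I*sqrt(4305) ≈ 65.613*I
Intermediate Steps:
n(l) = 65 + l (n(l) = -5 + (70 + l) = 65 + l)
sqrt(n(118) - 4488) = sqrt((65 + 118) - 4488) = sqrt(183 - 4488) = sqrt(-4305) = I*sqrt(4305)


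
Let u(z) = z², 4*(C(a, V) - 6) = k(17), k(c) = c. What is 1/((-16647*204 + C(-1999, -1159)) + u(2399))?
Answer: 4/9436893 ≈ 4.2387e-7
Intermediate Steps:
C(a, V) = 41/4 (C(a, V) = 6 + (¼)*17 = 6 + 17/4 = 41/4)
1/((-16647*204 + C(-1999, -1159)) + u(2399)) = 1/((-16647*204 + 41/4) + 2399²) = 1/((-3395988 + 41/4) + 5755201) = 1/(-13583911/4 + 5755201) = 1/(9436893/4) = 4/9436893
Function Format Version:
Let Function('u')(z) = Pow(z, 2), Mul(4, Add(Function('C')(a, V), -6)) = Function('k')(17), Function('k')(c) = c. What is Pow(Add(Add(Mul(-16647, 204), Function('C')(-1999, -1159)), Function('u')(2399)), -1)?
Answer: Rational(4, 9436893) ≈ 4.2387e-7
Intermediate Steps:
Function('C')(a, V) = Rational(41, 4) (Function('C')(a, V) = Add(6, Mul(Rational(1, 4), 17)) = Add(6, Rational(17, 4)) = Rational(41, 4))
Pow(Add(Add(Mul(-16647, 204), Function('C')(-1999, -1159)), Function('u')(2399)), -1) = Pow(Add(Add(Mul(-16647, 204), Rational(41, 4)), Pow(2399, 2)), -1) = Pow(Add(Add(-3395988, Rational(41, 4)), 5755201), -1) = Pow(Add(Rational(-13583911, 4), 5755201), -1) = Pow(Rational(9436893, 4), -1) = Rational(4, 9436893)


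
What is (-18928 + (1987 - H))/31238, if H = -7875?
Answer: -4533/15619 ≈ -0.29022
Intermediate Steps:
(-18928 + (1987 - H))/31238 = (-18928 + (1987 - 1*(-7875)))/31238 = (-18928 + (1987 + 7875))*(1/31238) = (-18928 + 9862)*(1/31238) = -9066*1/31238 = -4533/15619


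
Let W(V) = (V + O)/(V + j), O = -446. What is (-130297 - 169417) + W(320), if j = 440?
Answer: -113891383/380 ≈ -2.9971e+5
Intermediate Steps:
W(V) = (-446 + V)/(440 + V) (W(V) = (V - 446)/(V + 440) = (-446 + V)/(440 + V))
(-130297 - 169417) + W(320) = (-130297 - 169417) + (-446 + 320)/(440 + 320) = -299714 - 126/760 = -299714 + (1/760)*(-126) = -299714 - 63/380 = -113891383/380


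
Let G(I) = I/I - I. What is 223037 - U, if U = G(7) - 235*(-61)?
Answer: 208708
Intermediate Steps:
G(I) = 1 - I
U = 14329 (U = (1 - 1*7) - 235*(-61) = (1 - 7) + 14335 = -6 + 14335 = 14329)
223037 - U = 223037 - 1*14329 = 223037 - 14329 = 208708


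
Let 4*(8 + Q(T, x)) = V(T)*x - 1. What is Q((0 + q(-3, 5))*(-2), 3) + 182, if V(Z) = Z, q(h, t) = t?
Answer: 665/4 ≈ 166.25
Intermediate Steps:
Q(T, x) = -33/4 + T*x/4 (Q(T, x) = -8 + (T*x - 1)/4 = -8 + (-1 + T*x)/4 = -8 + (-1/4 + T*x/4) = -33/4 + T*x/4)
Q((0 + q(-3, 5))*(-2), 3) + 182 = (-33/4 + (1/4)*((0 + 5)*(-2))*3) + 182 = (-33/4 + (1/4)*(5*(-2))*3) + 182 = (-33/4 + (1/4)*(-10)*3) + 182 = (-33/4 - 15/2) + 182 = -63/4 + 182 = 665/4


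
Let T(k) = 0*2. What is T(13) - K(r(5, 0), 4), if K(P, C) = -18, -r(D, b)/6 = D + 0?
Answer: 18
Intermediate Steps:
r(D, b) = -6*D (r(D, b) = -6*(D + 0) = -6*D)
T(k) = 0
T(13) - K(r(5, 0), 4) = 0 - 1*(-18) = 0 + 18 = 18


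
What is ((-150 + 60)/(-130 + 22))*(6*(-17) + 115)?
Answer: 65/6 ≈ 10.833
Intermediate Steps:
((-150 + 60)/(-130 + 22))*(6*(-17) + 115) = (-90/(-108))*(-102 + 115) = -90*(-1/108)*13 = (⅚)*13 = 65/6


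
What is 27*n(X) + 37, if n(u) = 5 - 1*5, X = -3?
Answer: 37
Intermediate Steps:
n(u) = 0 (n(u) = 5 - 5 = 0)
27*n(X) + 37 = 27*0 + 37 = 0 + 37 = 37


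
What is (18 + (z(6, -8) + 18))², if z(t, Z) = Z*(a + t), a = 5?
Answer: 2704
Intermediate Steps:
z(t, Z) = Z*(5 + t)
(18 + (z(6, -8) + 18))² = (18 + (-8*(5 + 6) + 18))² = (18 + (-8*11 + 18))² = (18 + (-88 + 18))² = (18 - 70)² = (-52)² = 2704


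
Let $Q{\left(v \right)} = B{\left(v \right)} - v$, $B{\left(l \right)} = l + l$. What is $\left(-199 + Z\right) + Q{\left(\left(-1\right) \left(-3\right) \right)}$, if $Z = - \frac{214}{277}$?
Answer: $- \frac{54506}{277} \approx -196.77$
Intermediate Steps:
$Z = - \frac{214}{277}$ ($Z = \left(-214\right) \frac{1}{277} = - \frac{214}{277} \approx -0.77256$)
$B{\left(l \right)} = 2 l$
$Q{\left(v \right)} = v$ ($Q{\left(v \right)} = 2 v - v = v$)
$\left(-199 + Z\right) + Q{\left(\left(-1\right) \left(-3\right) \right)} = \left(-199 - \frac{214}{277}\right) - -3 = - \frac{55337}{277} + 3 = - \frac{54506}{277}$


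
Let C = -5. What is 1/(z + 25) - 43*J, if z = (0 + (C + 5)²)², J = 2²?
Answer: -4299/25 ≈ -171.96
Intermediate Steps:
J = 4
z = 0 (z = (0 + (-5 + 5)²)² = (0 + 0²)² = (0 + 0)² = 0² = 0)
1/(z + 25) - 43*J = 1/(0 + 25) - 43*4 = 1/25 - 172 = -4299/25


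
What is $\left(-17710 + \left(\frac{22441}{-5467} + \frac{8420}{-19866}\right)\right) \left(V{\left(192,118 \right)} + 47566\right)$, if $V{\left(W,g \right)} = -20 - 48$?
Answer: $- \frac{7706425480946}{9159} \approx -8.414 \cdot 10^{8}$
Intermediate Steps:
$V{\left(W,g \right)} = -68$
$\left(-17710 + \left(\frac{22441}{-5467} + \frac{8420}{-19866}\right)\right) \left(V{\left(192,118 \right)} + 47566\right) = \left(-17710 + \left(\frac{22441}{-5467} + \frac{8420}{-19866}\right)\right) \left(-68 + 47566\right) = \left(-17710 + \left(22441 \left(- \frac{1}{5467}\right) + 8420 \left(- \frac{1}{19866}\right)\right)\right) 47498 = \left(-17710 - \frac{456257}{100749}\right) 47498 = \left(- \frac{1784721047}{100749}\right) 47498 = - \frac{7706425480946}{9159}$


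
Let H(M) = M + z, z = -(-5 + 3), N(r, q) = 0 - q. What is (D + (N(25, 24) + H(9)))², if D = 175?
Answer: 26244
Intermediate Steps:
N(r, q) = -q
z = 2 (z = -1*(-2) = 2)
H(M) = 2 + M (H(M) = M + 2 = 2 + M)
(D + (N(25, 24) + H(9)))² = (175 + (-1*24 + (2 + 9)))² = (175 + (-24 + 11))² = (175 - 13)² = 162² = 26244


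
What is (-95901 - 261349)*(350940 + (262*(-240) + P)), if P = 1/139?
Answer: -14304411822250/139 ≈ -1.0291e+11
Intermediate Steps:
P = 1/139 ≈ 0.0071942
(-95901 - 261349)*(350940 + (262*(-240) + P)) = (-95901 - 261349)*(350940 + (262*(-240) + 1/139)) = -357250*(350940 + (-62880 + 1/139)) = -357250*(350940 - 8740319/139) = -357250*40040341/139 = -14304411822250/139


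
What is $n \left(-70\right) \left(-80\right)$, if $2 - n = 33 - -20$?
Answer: $-285600$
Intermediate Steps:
$n = -51$ ($n = 2 - \left(33 - -20\right) = 2 - \left(33 + 20\right) = 2 - 53 = -51$)
$n \left(-70\right) \left(-80\right) = \left(-51\right) \left(-70\right) \left(-80\right) = 3570 \left(-80\right) = -285600$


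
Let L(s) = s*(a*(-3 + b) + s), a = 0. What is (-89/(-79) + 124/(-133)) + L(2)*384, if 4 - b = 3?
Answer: 16140793/10507 ≈ 1536.2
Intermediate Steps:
b = 1 (b = 4 - 1*3 = 4 - 3 = 1)
L(s) = s² (L(s) = s*(0*(-3 + 1) + s) = s*(0*(-2) + s) = s*(0 + s) = s*s = s²)
(-89/(-79) + 124/(-133)) + L(2)*384 = (-89/(-79) + 124/(-133)) + 2²*384 = (-89*(-1/79) + 124*(-1/133)) + 4*384 = (89/79 - 124/133) + 1536 = 2041/10507 + 1536 = 16140793/10507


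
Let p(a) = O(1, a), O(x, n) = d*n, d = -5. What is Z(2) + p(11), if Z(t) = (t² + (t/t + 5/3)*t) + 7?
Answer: -116/3 ≈ -38.667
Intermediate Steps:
O(x, n) = -5*n
p(a) = -5*a
Z(t) = 7 + t² + 8*t/3 (Z(t) = (t² + (1 + 5*(⅓))*t) + 7 = (t² + (1 + 5/3)*t) + 7 = (t² + 8*t/3) + 7 = 7 + t² + 8*t/3)
Z(2) + p(11) = (7 + 2² + (8/3)*2) - 5*11 = (7 + 4 + 16/3) - 55 = 49/3 - 55 = -116/3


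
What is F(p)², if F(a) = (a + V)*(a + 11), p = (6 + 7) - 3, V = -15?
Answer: 11025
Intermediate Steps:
p = 10 (p = 13 - 3 = 10)
F(a) = (-15 + a)*(11 + a) (F(a) = (a - 15)*(a + 11) = (-15 + a)*(11 + a))
F(p)² = (-165 + 10² - 4*10)² = (-165 + 100 - 40)² = (-105)² = 11025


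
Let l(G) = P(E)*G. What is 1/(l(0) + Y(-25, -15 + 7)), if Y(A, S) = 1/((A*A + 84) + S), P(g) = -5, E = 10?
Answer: 701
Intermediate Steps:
Y(A, S) = 1/(84 + S + A²) (Y(A, S) = 1/((A² + 84) + S) = 1/((84 + A²) + S) = 1/(84 + S + A²))
l(G) = -5*G
1/(l(0) + Y(-25, -15 + 7)) = 1/(-5*0 + 1/(84 + (-15 + 7) + (-25)²)) = 1/(0 + 1/(84 - 8 + 625)) = 1/(0 + 1/701) = 1/(1/701) = 701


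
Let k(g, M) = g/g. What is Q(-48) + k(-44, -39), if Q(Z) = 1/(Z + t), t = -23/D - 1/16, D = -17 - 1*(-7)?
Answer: 3581/3661 ≈ 0.97815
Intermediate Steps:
D = -10 (D = -17 + 7 = -10)
t = 179/80 (t = -23/(-10) - 1/16 = -23*(-⅒) - 1*1/16 = 23/10 - 1/16 = 179/80 ≈ 2.2375)
Q(Z) = 1/(179/80 + Z) (Q(Z) = 1/(Z + 179/80) = 1/(179/80 + Z))
k(g, M) = 1
Q(-48) + k(-44, -39) = 80/(179 + 80*(-48)) + 1 = 80/(179 - 3840) + 1 = 80/(-3661) + 1 = 80*(-1/3661) + 1 = -80/3661 + 1 = 3581/3661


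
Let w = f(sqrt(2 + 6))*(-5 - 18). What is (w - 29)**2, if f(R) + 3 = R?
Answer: 5832 - 3680*sqrt(2) ≈ 627.69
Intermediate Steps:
f(R) = -3 + R
w = 69 - 46*sqrt(2) (w = (-3 + sqrt(2 + 6))*(-5 - 18) = (-3 + sqrt(8))*(-23) = (-3 + 2*sqrt(2))*(-23) = 69 - 46*sqrt(2) ≈ 3.9462)
(w - 29)**2 = ((69 - 46*sqrt(2)) - 29)**2 = (40 - 46*sqrt(2))**2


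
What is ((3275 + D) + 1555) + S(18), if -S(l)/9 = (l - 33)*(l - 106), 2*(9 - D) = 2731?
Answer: -16813/2 ≈ -8406.5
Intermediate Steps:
D = -2713/2 (D = 9 - ½*2731 = 9 - 2731/2 = -2713/2 ≈ -1356.5)
S(l) = -9*(-106 + l)*(-33 + l) (S(l) = -9*(l - 33)*(l - 106) = -9*(-33 + l)*(-106 + l) = -9*(-106 + l)*(-33 + l))
((3275 + D) + 1555) + S(18) = ((3275 - 2713/2) + 1555) + (-31482 - 9*18² + 1251*18) = (3837/2 + 1555) + (-31482 - 9*324 + 22518) = 6947/2 + (-31482 - 2916 + 22518) = 6947/2 - 11880 = -16813/2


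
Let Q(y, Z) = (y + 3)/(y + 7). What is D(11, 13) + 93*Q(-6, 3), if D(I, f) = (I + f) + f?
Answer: -242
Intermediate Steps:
D(I, f) = I + 2*f
Q(y, Z) = (3 + y)/(7 + y)
D(11, 13) + 93*Q(-6, 3) = (11 + 2*13) + 93*((3 - 6)/(7 - 6)) = (11 + 26) + 93*(-3/1) = 37 + 93*(1*(-3)) = 37 + 93*(-3) = 37 - 279 = -242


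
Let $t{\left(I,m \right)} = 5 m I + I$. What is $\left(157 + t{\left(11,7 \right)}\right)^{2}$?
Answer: $305809$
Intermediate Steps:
$t{\left(I,m \right)} = I + 5 I m$ ($t{\left(I,m \right)} = 5 I m + I = I + 5 I m$)
$\left(157 + t{\left(11,7 \right)}\right)^{2} = \left(157 + 11 \left(1 + 5 \cdot 7\right)\right)^{2} = \left(157 + 11 \left(1 + 35\right)\right)^{2} = \left(157 + 11 \cdot 36\right)^{2} = \left(157 + 396\right)^{2} = 553^{2} = 305809$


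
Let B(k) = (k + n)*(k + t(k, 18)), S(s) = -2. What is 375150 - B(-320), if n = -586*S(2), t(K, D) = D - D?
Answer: 647790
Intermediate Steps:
t(K, D) = 0
n = 1172 (n = -586/(1/(-2)) = -586/(-1/2) = -586*(-2) = 1172)
B(k) = k*(1172 + k) (B(k) = (k + 1172)*(k + 0) = (1172 + k)*k = k*(1172 + k))
375150 - B(-320) = 375150 - (-320)*(1172 - 320) = 375150 - (-320)*852 = 375150 - 1*(-272640) = 375150 + 272640 = 647790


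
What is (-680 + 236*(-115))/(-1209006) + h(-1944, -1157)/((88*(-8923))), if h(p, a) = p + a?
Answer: 12797029643/474670263672 ≈ 0.026960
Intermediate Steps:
h(p, a) = a + p
(-680 + 236*(-115))/(-1209006) + h(-1944, -1157)/((88*(-8923))) = (-680 + 236*(-115))/(-1209006) + (-1157 - 1944)/((88*(-8923))) = (-680 - 27140)*(-1/1209006) - 3101/(-785224) = -27820*(-1/1209006) - 3101*(-1/785224) = 13910/604503 + 3101/785224 = 12797029643/474670263672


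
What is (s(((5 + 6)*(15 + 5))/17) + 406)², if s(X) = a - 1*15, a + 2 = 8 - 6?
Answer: 152881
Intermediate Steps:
a = 0 (a = -2 + (8 - 6) = -2 + 2 = 0)
s(X) = -15 (s(X) = 0 - 1*15 = 0 - 15 = -15)
(s(((5 + 6)*(15 + 5))/17) + 406)² = (-15 + 406)² = 391² = 152881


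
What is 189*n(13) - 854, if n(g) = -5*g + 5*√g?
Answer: -13139 + 945*√13 ≈ -9731.8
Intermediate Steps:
189*n(13) - 854 = 189*(-5*13 + 5*√13) - 854 = 189*(-65 + 5*√13) - 854 = (-12285 + 945*√13) - 854 = -13139 + 945*√13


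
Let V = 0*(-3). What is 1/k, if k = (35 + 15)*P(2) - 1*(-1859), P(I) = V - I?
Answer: 1/1759 ≈ 0.00056850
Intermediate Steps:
V = 0
P(I) = -I (P(I) = 0 - I = -I)
k = 1759 (k = (35 + 15)*(-1*2) - 1*(-1859) = 50*(-2) + 1859 = -100 + 1859 = 1759)
1/k = 1/1759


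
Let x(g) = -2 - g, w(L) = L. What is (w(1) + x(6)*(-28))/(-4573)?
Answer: -225/4573 ≈ -0.049202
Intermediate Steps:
(w(1) + x(6)*(-28))/(-4573) = (1 + (-2 - 1*6)*(-28))/(-4573) = (1 + (-2 - 6)*(-28))*(-1/4573) = (1 - 8*(-28))*(-1/4573) = (1 + 224)*(-1/4573) = 225*(-1/4573) = -225/4573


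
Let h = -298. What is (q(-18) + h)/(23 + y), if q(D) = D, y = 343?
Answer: -158/183 ≈ -0.86339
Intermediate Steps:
(q(-18) + h)/(23 + y) = (-18 - 298)/(23 + 343) = -316/366 = -316*1/366 = -158/183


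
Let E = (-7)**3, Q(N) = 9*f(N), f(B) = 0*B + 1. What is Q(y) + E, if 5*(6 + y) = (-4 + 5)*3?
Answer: -334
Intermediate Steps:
y = -27/5 (y = -6 + ((-4 + 5)*3)/5 = -6 + (1*3)/5 = -6 + (1/5)*3 = -6 + 3/5 = -27/5 ≈ -5.4000)
f(B) = 1 (f(B) = 0 + 1 = 1)
Q(N) = 9 (Q(N) = 9*1 = 9)
E = -343
Q(y) + E = 9 - 343 = -334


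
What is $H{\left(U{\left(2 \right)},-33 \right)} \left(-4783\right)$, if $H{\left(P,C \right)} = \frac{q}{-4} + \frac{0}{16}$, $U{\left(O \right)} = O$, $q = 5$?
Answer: $\frac{23915}{4} \approx 5978.8$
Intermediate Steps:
$H{\left(P,C \right)} = - \frac{5}{4}$ ($H{\left(P,C \right)} = \frac{5}{-4} + \frac{0}{16} = 5 \left(- \frac{1}{4}\right) + 0 \cdot \frac{1}{16} = - \frac{5}{4} + 0 = - \frac{5}{4}$)
$H{\left(U{\left(2 \right)},-33 \right)} \left(-4783\right) = \left(- \frac{5}{4}\right) \left(-4783\right) = \frac{23915}{4}$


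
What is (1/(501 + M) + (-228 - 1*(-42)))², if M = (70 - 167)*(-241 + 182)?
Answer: 1340183621569/38738176 ≈ 34596.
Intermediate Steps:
M = 5723 (M = -97*(-59) = 5723)
(1/(501 + M) + (-228 - 1*(-42)))² = (1/(501 + 5723) + (-228 - 1*(-42)))² = (1/6224 + (-228 + 42))² = (1/6224 - 186)² = (-1157663/6224)² = 1340183621569/38738176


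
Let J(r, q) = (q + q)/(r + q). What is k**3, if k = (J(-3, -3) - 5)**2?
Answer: 4096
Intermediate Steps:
J(r, q) = 2*q/(q + r) (J(r, q) = (2*q)/(q + r) = 2*q/(q + r))
k = 16 (k = (2*(-3)/(-3 - 3) - 5)**2 = (2*(-3)/(-6) - 5)**2 = (2*(-3)*(-1/6) - 5)**2 = (1 - 5)**2 = (-4)**2 = 16)
k**3 = 16**3 = 4096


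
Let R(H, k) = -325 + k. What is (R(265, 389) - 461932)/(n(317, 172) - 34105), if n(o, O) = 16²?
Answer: 153956/11283 ≈ 13.645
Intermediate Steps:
n(o, O) = 256
(R(265, 389) - 461932)/(n(317, 172) - 34105) = ((-325 + 389) - 461932)/(256 - 34105) = (64 - 461932)/(-33849) = -461868*(-1/33849) = 153956/11283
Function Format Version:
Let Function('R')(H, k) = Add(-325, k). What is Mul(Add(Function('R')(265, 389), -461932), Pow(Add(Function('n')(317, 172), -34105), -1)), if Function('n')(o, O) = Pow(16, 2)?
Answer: Rational(153956, 11283) ≈ 13.645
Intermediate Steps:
Function('n')(o, O) = 256
Mul(Add(Function('R')(265, 389), -461932), Pow(Add(Function('n')(317, 172), -34105), -1)) = Mul(Add(Add(-325, 389), -461932), Pow(Add(256, -34105), -1)) = Mul(Add(64, -461932), Pow(-33849, -1)) = Mul(-461868, Rational(-1, 33849)) = Rational(153956, 11283)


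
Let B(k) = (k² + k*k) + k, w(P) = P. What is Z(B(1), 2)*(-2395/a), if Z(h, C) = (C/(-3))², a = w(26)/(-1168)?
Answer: 5594720/117 ≈ 47818.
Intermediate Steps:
B(k) = k + 2*k² (B(k) = (k² + k²) + k = 2*k² + k = k + 2*k²)
a = -13/584 (a = 26/(-1168) = 26*(-1/1168) = -13/584 ≈ -0.022260)
Z(h, C) = C²/9 (Z(h, C) = (C*(-⅓))² = (-C/3)² = C²/9)
Z(B(1), 2)*(-2395/a) = ((⅑)*2²)*(-2395/(-13/584)) = ((⅑)*4)*(-2395*(-584/13)) = (4/9)*(1398680/13) = 5594720/117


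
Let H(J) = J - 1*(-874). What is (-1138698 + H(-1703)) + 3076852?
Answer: 1937325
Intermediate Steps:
H(J) = 874 + J (H(J) = J + 874 = 874 + J)
(-1138698 + H(-1703)) + 3076852 = (-1138698 + (874 - 1703)) + 3076852 = (-1138698 - 829) + 3076852 = -1139527 + 3076852 = 1937325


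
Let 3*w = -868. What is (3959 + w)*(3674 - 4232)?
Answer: -2047674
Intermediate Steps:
w = -868/3 (w = (⅓)*(-868) = -868/3 ≈ -289.33)
(3959 + w)*(3674 - 4232) = (3959 - 868/3)*(3674 - 4232) = (11009/3)*(-558) = -2047674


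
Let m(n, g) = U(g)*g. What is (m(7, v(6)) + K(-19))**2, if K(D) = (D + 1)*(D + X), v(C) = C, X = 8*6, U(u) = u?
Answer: 236196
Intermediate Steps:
X = 48
K(D) = (1 + D)*(48 + D) (K(D) = (D + 1)*(D + 48) = (1 + D)*(48 + D))
m(n, g) = g**2 (m(n, g) = g*g = g**2)
(m(7, v(6)) + K(-19))**2 = (6**2 + (48 + (-19)**2 + 49*(-19)))**2 = (36 + (48 + 361 - 931))**2 = (36 - 522)**2 = (-486)**2 = 236196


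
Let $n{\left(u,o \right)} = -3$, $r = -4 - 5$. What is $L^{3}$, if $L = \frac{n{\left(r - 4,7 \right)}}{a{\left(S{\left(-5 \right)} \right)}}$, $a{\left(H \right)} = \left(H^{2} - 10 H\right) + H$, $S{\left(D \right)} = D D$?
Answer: $- \frac{27}{64000000} \approx -4.2188 \cdot 10^{-7}$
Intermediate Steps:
$r = -9$ ($r = -4 - 5 = -9$)
$S{\left(D \right)} = D^{2}$
$a{\left(H \right)} = H^{2} - 9 H$
$L = - \frac{3}{400}$ ($L = - \frac{3}{\left(-5\right)^{2} \left(-9 + \left(-5\right)^{2}\right)} = - \frac{3}{25 \left(-9 + 25\right)} = - \frac{3}{25 \cdot 16} = - \frac{3}{400} \approx -0.0075$)
$L^{3} = \left(- \frac{3}{400}\right)^{3} = - \frac{27}{64000000}$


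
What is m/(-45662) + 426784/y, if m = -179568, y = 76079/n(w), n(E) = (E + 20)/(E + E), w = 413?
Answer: 4930625116184/717364335037 ≈ 6.8733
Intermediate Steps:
n(E) = (20 + E)/(2*E) (n(E) = (20 + E)/((2*E)) = (20 + E)*(1/(2*E)) = (20 + E)/(2*E))
y = 62841254/433 (y = 76079/(((1/2)*(20 + 413)/413)) = 76079/(((1/2)*(1/413)*433)) = 76079/(433/826) = 76079*(826/433) = 62841254/433 ≈ 1.4513e+5)
m/(-45662) + 426784/y = -179568/(-45662) + 426784/(62841254/433) = -179568*(-1/45662) + 426784*(433/62841254) = 89784/22831 + 92398736/31420627 = 4930625116184/717364335037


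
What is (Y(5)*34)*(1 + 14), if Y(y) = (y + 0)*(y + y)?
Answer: 25500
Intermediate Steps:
Y(y) = 2*y**2 (Y(y) = y*(2*y) = 2*y**2)
(Y(5)*34)*(1 + 14) = ((2*5**2)*34)*(1 + 14) = ((2*25)*34)*15 = (50*34)*15 = 1700*15 = 25500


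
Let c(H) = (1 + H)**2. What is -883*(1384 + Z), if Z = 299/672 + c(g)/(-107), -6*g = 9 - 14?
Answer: -263694361513/215712 ≈ -1.2224e+6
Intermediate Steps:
g = 5/6 (g = -(9 - 14)/6 = -1/6*(-5) = 5/6 ≈ 0.83333)
Z = 89203/215712 (Z = 299/672 + (1 + 5/6)**2/(-107) = 299*(1/672) + (11/6)**2*(-1/107) = 299/672 + (121/36)*(-1/107) = 299/672 - 121/3852 = 89203/215712 ≈ 0.41353)
-883*(1384 + Z) = -883*(1384 + 89203/215712) = -883*298634611/215712 = -263694361513/215712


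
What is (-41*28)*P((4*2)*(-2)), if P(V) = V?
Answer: 18368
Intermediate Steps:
(-41*28)*P((4*2)*(-2)) = (-41*28)*((4*2)*(-2)) = -9184*(-2) = -1148*(-16) = 18368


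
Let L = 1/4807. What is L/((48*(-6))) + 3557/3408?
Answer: 102590923/98293536 ≈ 1.0437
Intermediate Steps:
L = 1/4807 ≈ 0.00020803
L/((48*(-6))) + 3557/3408 = 1/(4807*((48*(-6)))) + 3557/3408 = (1/4807)/(-288) + 3557*(1/3408) = (1/4807)*(-1/288) + 3557/3408 = -1/1384416 + 3557/3408 = 102590923/98293536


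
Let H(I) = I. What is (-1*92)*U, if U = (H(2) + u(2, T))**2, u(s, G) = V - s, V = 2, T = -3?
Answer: -368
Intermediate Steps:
u(s, G) = 2 - s
U = 4 (U = (2 + (2 - 1*2))**2 = (2 + (2 - 2))**2 = (2 + 0)**2 = 2**2 = 4)
(-1*92)*U = -1*92*4 = -92*4 = -368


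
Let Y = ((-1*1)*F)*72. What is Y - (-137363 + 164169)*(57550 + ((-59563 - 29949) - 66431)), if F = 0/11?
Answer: 2637522758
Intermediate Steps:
F = 0 (F = 0*(1/11) = 0)
Y = 0 (Y = (-1*1*0)*72 = -1*0*72 = 0*72 = 0)
Y - (-137363 + 164169)*(57550 + ((-59563 - 29949) - 66431)) = 0 - (-137363 + 164169)*(57550 + ((-59563 - 29949) - 66431)) = 0 - 26806*(57550 + (-89512 - 66431)) = 0 - 26806*(57550 - 155943) = 0 - 26806*(-98393) = 0 - 1*(-2637522758) = 0 + 2637522758 = 2637522758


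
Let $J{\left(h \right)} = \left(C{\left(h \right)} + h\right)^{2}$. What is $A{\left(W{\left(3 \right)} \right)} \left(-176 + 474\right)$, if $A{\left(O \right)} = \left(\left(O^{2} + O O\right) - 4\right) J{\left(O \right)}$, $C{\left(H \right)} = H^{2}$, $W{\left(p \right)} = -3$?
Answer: $150192$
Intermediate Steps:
$J{\left(h \right)} = \left(h + h^{2}\right)^{2}$ ($J{\left(h \right)} = \left(h^{2} + h\right)^{2} = \left(h + h^{2}\right)^{2}$)
$A{\left(O \right)} = O^{2} \left(1 + O\right)^{2} \left(-4 + 2 O^{2}\right)$ ($A{\left(O \right)} = \left(\left(O^{2} + O O\right) - 4\right) O^{2} \left(1 + O\right)^{2} = \left(\left(O^{2} + O^{2}\right) - 4\right) O^{2} \left(1 + O\right)^{2} = \left(2 O^{2} - 4\right) O^{2} \left(1 + O\right)^{2} = \left(-4 + 2 O^{2}\right) O^{2} \left(1 + O\right)^{2} = O^{2} \left(1 + O\right)^{2} \left(-4 + 2 O^{2}\right)$)
$A{\left(W{\left(3 \right)} \right)} \left(-176 + 474\right) = 2 \left(-3\right)^{2} \left(1 - 3\right)^{2} \left(-2 + \left(-3\right)^{2}\right) \left(-176 + 474\right) = 2 \cdot 9 \left(-2\right)^{2} \left(-2 + 9\right) 298 = 2 \cdot 9 \cdot 4 \cdot 7 \cdot 298 = 504 \cdot 298 = 150192$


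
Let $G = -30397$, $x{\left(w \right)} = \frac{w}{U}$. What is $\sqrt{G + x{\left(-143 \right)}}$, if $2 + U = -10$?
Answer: $\frac{i \sqrt{1093863}}{6} \approx 174.31 i$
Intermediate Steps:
$U = -12$ ($U = -2 - 10 = -12$)
$x{\left(w \right)} = - \frac{w}{12}$ ($x{\left(w \right)} = \frac{w}{-12} = w \left(- \frac{1}{12}\right) = - \frac{w}{12}$)
$\sqrt{G + x{\left(-143 \right)}} = \sqrt{-30397 - - \frac{143}{12}} = \sqrt{-30397 + \frac{143}{12}} = \sqrt{- \frac{364621}{12}} = \frac{i \sqrt{1093863}}{6}$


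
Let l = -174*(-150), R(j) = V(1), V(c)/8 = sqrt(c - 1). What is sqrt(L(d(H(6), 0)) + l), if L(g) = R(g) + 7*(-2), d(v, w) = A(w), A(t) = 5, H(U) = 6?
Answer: sqrt(26086) ≈ 161.51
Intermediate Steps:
V(c) = 8*sqrt(-1 + c) (V(c) = 8*sqrt(c - 1) = 8*sqrt(-1 + c))
R(j) = 0 (R(j) = 8*sqrt(-1 + 1) = 8*sqrt(0) = 8*0 = 0)
d(v, w) = 5
L(g) = -14 (L(g) = 0 + 7*(-2) = 0 - 14 = -14)
l = 26100
sqrt(L(d(H(6), 0)) + l) = sqrt(-14 + 26100) = sqrt(26086)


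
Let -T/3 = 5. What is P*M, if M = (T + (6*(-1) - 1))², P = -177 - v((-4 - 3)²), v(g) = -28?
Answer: -72116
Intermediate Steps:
T = -15 (T = -3*5 = -15)
P = -149 (P = -177 - 1*(-28) = -177 + 28 = -149)
M = 484 (M = (-15 + (6*(-1) - 1))² = (-15 + (-6 - 1))² = (-15 - 7)² = (-22)² = 484)
P*M = -149*484 = -72116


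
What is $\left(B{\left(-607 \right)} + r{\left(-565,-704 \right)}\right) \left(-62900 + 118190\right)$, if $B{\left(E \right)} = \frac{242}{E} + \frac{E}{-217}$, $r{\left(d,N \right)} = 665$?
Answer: $\frac{4860492480300}{131719} \approx 3.69 \cdot 10^{7}$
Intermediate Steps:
$B{\left(E \right)} = \frac{242}{E} - \frac{E}{217}$ ($B{\left(E \right)} = \frac{242}{E} + E \left(- \frac{1}{217}\right) = \frac{242}{E} - \frac{E}{217}$)
$\left(B{\left(-607 \right)} + r{\left(-565,-704 \right)}\right) \left(-62900 + 118190\right) = \left(\left(\frac{242}{-607} - - \frac{607}{217}\right) + 665\right) \left(-62900 + 118190\right) = \left(\left(242 \left(- \frac{1}{607}\right) + \frac{607}{217}\right) + 665\right) 55290 = \left(\left(- \frac{242}{607} + \frac{607}{217}\right) + 665\right) 55290 = \left(\frac{315935}{131719} + 665\right) 55290 = \frac{87909070}{131719} \cdot 55290 = \frac{4860492480300}{131719}$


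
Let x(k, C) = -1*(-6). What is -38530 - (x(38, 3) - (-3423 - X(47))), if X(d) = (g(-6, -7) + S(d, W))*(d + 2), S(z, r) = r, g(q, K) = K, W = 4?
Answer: -41812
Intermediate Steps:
x(k, C) = 6
X(d) = -6 - 3*d (X(d) = (-7 + 4)*(d + 2) = -3*(2 + d) = -6 - 3*d)
-38530 - (x(38, 3) - (-3423 - X(47))) = -38530 - (6 - (-3423 - (-6 - 3*47))) = -38530 - (6 - (-3423 - (-6 - 141))) = -38530 - (6 - (-3423 - 1*(-147))) = -38530 - (6 - (-3423 + 147)) = -38530 - (6 - 1*(-3276)) = -38530 - (6 + 3276) = -38530 - 1*3282 = -38530 - 3282 = -41812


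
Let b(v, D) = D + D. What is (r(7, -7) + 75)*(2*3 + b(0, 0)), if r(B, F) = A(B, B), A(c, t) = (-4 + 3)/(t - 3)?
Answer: 897/2 ≈ 448.50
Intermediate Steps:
b(v, D) = 2*D
A(c, t) = -1/(-3 + t)
r(B, F) = -1/(-3 + B)
(r(7, -7) + 75)*(2*3 + b(0, 0)) = (-1/(-3 + 7) + 75)*(2*3 + 2*0) = (-1/4 + 75)*(6 + 0) = (-1*¼ + 75)*6 = (-¼ + 75)*6 = (299/4)*6 = 897/2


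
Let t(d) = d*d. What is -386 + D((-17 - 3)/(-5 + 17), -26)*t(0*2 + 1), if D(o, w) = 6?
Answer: -380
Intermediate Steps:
t(d) = d**2
-386 + D((-17 - 3)/(-5 + 17), -26)*t(0*2 + 1) = -386 + 6*(0*2 + 1)**2 = -386 + 6*(0 + 1)**2 = -386 + 6*1**2 = -386 + 6*1 = -386 + 6 = -380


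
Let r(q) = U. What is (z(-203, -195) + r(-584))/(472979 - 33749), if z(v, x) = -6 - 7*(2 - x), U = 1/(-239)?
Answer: -165508/52487985 ≈ -0.0031533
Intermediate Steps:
U = -1/239 ≈ -0.0041841
z(v, x) = -20 + 7*x (z(v, x) = -6 + (-14 + 7*x) = -20 + 7*x)
r(q) = -1/239
(z(-203, -195) + r(-584))/(472979 - 33749) = ((-20 + 7*(-195)) - 1/239)/(472979 - 33749) = ((-20 - 1365) - 1/239)/439230 = (-1385 - 1/239)*(1/439230) = -331016/239*1/439230 = -165508/52487985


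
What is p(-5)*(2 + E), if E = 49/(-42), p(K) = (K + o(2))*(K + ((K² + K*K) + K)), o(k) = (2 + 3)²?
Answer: 2000/3 ≈ 666.67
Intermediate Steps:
o(k) = 25 (o(k) = 5² = 25)
p(K) = (25 + K)*(2*K + 2*K²) (p(K) = (K + 25)*(K + ((K² + K*K) + K)) = (25 + K)*(K + ((K² + K²) + K)) = (25 + K)*(K + (2*K² + K)) = (25 + K)*(K + (K + 2*K²)) = (25 + K)*(2*K + 2*K²))
E = -7/6 (E = 49*(-1/42) = -7/6 ≈ -1.1667)
p(-5)*(2 + E) = (2*(-5)*(25 + (-5)² + 26*(-5)))*(2 - 7/6) = (2*(-5)*(25 + 25 - 130))*(⅚) = (2*(-5)*(-80))*(⅚) = 800*(⅚) = 2000/3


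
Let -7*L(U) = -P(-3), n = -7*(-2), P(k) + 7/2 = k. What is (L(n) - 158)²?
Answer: 4950625/196 ≈ 25258.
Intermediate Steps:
P(k) = -7/2 + k
n = 14
L(U) = -13/14 (L(U) = -(-1)*(-7/2 - 3)/7 = -(-1)*(-13)/(7*2) = -⅐*13/2 = -13/14)
(L(n) - 158)² = (-13/14 - 158)² = (-2225/14)² = 4950625/196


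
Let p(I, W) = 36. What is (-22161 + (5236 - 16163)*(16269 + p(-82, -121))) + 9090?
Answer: -178177806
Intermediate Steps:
(-22161 + (5236 - 16163)*(16269 + p(-82, -121))) + 9090 = (-22161 + (5236 - 16163)*(16269 + 36)) + 9090 = (-22161 - 10927*16305) + 9090 = (-22161 - 178164735) + 9090 = -178186896 + 9090 = -178177806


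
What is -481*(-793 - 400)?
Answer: 573833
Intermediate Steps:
-481*(-793 - 400) = -481*(-1193) = 573833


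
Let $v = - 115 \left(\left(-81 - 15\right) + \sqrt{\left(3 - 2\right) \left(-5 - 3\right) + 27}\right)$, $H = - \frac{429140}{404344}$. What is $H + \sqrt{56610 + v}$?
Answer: $- \frac{107285}{101086} + \sqrt{67650 - 115 \sqrt{19}} \approx 258.07$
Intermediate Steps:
$H = - \frac{107285}{101086}$ ($H = \left(-429140\right) \frac{1}{404344} = - \frac{107285}{101086} \approx -1.0613$)
$v = 11040 - 115 \sqrt{19}$ ($v = - 115 \left(\left(-81 - 15\right) + \sqrt{1 \left(-8\right) + 27}\right) = - 115 \left(-96 + \sqrt{-8 + 27}\right) = - 115 \left(-96 + \sqrt{19}\right) = 11040 - 115 \sqrt{19} \approx 10539.0$)
$H + \sqrt{56610 + v} = - \frac{107285}{101086} + \sqrt{56610 + \left(11040 - 115 \sqrt{19}\right)} = - \frac{107285}{101086} + \sqrt{67650 - 115 \sqrt{19}}$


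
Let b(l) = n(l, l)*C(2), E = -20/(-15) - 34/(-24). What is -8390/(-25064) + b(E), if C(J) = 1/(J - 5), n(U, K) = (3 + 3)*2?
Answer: -45933/12532 ≈ -3.6653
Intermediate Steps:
E = 11/4 (E = -20*(-1/15) - 34*(-1/24) = 4/3 + 17/12 = 11/4 ≈ 2.7500)
n(U, K) = 12 (n(U, K) = 6*2 = 12)
C(J) = 1/(-5 + J)
b(l) = -4 (b(l) = 12/(-5 + 2) = 12/(-3) = 12*(-⅓) = -4)
-8390/(-25064) + b(E) = -8390/(-25064) - 4 = -8390*(-1/25064) - 4 = 4195/12532 - 4 = -45933/12532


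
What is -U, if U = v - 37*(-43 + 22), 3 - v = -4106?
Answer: -4886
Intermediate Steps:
v = 4109 (v = 3 - 1*(-4106) = 3 + 4106 = 4109)
U = 4886 (U = 4109 - 37*(-43 + 22) = 4109 - 37*(-21) = 4109 - 1*(-777) = 4109 + 777 = 4886)
-U = -1*4886 = -4886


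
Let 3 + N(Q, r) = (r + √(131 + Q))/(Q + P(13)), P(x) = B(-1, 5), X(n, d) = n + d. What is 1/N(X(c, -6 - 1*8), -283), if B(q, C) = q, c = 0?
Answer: 3570/56527 + 45*√13/56527 ≈ 0.066026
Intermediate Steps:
X(n, d) = d + n
P(x) = -1
N(Q, r) = -3 + (r + √(131 + Q))/(-1 + Q) (N(Q, r) = -3 + (r + √(131 + Q))/(Q - 1) = -3 + (r + √(131 + Q))/(-1 + Q))
1/N(X(c, -6 - 1*8), -283) = 1/((3 - 283 + √(131 + ((-6 - 1*8) + 0)) - 3*((-6 - 1*8) + 0))/(-1 + ((-6 - 1*8) + 0))) = 1/((3 - 283 + √(131 + ((-6 - 8) + 0)) - 3*((-6 - 8) + 0))/(-1 + ((-6 - 8) + 0))) = 1/((3 - 283 + √(131 + (-14 + 0)) - 3*(-14 + 0))/(-1 + (-14 + 0))) = 1/((3 - 283 + √(131 - 14) - 3*(-14))/(-1 - 14)) = 1/((3 - 283 + √117 + 42)/(-15)) = 1/(-(3 - 283 + 3*√13 + 42)/15) = 1/(-(-238 + 3*√13)/15) = 1/(238/15 - √13/5)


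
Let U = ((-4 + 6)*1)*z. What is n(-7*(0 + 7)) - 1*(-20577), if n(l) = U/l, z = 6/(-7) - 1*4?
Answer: 7057979/343 ≈ 20577.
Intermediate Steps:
z = -34/7 (z = 6*(-⅐) - 4 = -6/7 - 4 = -34/7 ≈ -4.8571)
U = -68/7 (U = ((-4 + 6)*1)*(-34/7) = (2*1)*(-34/7) = 2*(-34/7) = -68/7 ≈ -9.7143)
n(l) = -68/(7*l)
n(-7*(0 + 7)) - 1*(-20577) = -68*(-1/(7*(0 + 7)))/7 - 1*(-20577) = -68/(7*((-7*7))) + 20577 = -68/7/(-49) + 20577 = -68/7*(-1/49) + 20577 = 68/343 + 20577 = 7057979/343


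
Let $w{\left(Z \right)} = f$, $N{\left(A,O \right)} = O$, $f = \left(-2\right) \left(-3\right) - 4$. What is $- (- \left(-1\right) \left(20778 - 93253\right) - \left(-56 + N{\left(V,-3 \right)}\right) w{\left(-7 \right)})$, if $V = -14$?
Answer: $72357$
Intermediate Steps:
$f = 2$ ($f = 6 - 4 = 2$)
$w{\left(Z \right)} = 2$
$- (- \left(-1\right) \left(20778 - 93253\right) - \left(-56 + N{\left(V,-3 \right)}\right) w{\left(-7 \right)}) = - (- \left(-1\right) \left(20778 - 93253\right) - \left(-56 - 3\right) 2) = - (- \left(-1\right) \left(20778 - 93253\right) - \left(-59\right) 2) = - (- \left(-1\right) \left(-72475\right) - -118) = - (\left(-1\right) 72475 + 118) = - (-72475 + 118) = \left(-1\right) \left(-72357\right) = 72357$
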